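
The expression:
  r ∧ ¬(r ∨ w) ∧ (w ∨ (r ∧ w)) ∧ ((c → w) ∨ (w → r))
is never true.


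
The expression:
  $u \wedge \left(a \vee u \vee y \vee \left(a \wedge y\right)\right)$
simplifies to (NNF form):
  $u$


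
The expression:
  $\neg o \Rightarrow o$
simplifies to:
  $o$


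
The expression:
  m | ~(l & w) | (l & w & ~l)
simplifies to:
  m | ~l | ~w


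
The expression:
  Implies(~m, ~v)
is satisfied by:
  {m: True, v: False}
  {v: False, m: False}
  {v: True, m: True}


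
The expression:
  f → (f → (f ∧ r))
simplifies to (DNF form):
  r ∨ ¬f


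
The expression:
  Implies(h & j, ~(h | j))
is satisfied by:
  {h: False, j: False}
  {j: True, h: False}
  {h: True, j: False}


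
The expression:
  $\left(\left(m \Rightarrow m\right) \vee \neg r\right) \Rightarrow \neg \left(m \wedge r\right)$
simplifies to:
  $\neg m \vee \neg r$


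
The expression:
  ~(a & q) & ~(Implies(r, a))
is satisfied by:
  {r: True, a: False}


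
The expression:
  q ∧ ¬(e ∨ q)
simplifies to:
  False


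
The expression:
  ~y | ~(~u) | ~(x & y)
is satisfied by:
  {u: True, y: False, x: False}
  {u: False, y: False, x: False}
  {x: True, u: True, y: False}
  {x: True, u: False, y: False}
  {y: True, u: True, x: False}
  {y: True, u: False, x: False}
  {y: True, x: True, u: True}


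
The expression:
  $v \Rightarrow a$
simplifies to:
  $a \vee \neg v$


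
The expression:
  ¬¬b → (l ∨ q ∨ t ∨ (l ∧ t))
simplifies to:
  l ∨ q ∨ t ∨ ¬b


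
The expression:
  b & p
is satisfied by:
  {p: True, b: True}


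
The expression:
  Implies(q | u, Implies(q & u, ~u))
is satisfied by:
  {u: False, q: False}
  {q: True, u: False}
  {u: True, q: False}


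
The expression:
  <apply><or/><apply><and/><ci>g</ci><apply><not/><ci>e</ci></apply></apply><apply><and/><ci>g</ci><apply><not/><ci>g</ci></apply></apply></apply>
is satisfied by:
  {g: True, e: False}


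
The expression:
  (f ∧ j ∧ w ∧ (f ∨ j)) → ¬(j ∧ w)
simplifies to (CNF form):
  ¬f ∨ ¬j ∨ ¬w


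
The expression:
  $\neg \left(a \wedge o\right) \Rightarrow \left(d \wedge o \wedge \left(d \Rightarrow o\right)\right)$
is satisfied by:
  {a: True, d: True, o: True}
  {a: True, o: True, d: False}
  {d: True, o: True, a: False}


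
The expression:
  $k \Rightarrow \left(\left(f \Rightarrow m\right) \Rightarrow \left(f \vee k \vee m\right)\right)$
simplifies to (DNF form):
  $\text{True}$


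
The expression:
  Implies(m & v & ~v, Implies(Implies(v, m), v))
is always true.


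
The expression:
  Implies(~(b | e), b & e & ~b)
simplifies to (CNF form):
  b | e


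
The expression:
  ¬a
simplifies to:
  ¬a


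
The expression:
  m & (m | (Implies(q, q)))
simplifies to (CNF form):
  m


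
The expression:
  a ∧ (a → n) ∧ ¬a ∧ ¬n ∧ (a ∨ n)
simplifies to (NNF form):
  False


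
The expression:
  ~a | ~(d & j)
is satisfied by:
  {d: False, a: False, j: False}
  {j: True, d: False, a: False}
  {a: True, d: False, j: False}
  {j: True, a: True, d: False}
  {d: True, j: False, a: False}
  {j: True, d: True, a: False}
  {a: True, d: True, j: False}


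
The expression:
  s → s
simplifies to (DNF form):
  True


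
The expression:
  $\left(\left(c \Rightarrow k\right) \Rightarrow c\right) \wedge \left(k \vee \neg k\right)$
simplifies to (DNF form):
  $c$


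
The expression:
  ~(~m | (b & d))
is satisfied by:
  {m: True, d: False, b: False}
  {b: True, m: True, d: False}
  {d: True, m: True, b: False}


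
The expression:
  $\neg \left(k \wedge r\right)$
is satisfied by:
  {k: False, r: False}
  {r: True, k: False}
  {k: True, r: False}


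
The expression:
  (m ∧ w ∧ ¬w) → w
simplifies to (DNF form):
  True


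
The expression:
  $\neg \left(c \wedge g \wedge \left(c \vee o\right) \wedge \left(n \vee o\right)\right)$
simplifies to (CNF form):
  $\left(\neg c \vee \neg g \vee \neg n\right) \wedge \left(\neg c \vee \neg g \vee \neg o\right)$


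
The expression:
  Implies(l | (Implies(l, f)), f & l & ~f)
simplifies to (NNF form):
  False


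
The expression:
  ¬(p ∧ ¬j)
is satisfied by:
  {j: True, p: False}
  {p: False, j: False}
  {p: True, j: True}


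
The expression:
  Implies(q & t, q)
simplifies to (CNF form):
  True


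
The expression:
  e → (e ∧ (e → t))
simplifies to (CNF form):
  t ∨ ¬e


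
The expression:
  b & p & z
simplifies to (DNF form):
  b & p & z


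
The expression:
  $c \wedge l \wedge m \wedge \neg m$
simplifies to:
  $\text{False}$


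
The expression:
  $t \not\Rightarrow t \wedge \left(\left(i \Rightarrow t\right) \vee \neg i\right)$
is never true.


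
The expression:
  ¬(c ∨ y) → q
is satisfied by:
  {y: True, q: True, c: True}
  {y: True, q: True, c: False}
  {y: True, c: True, q: False}
  {y: True, c: False, q: False}
  {q: True, c: True, y: False}
  {q: True, c: False, y: False}
  {c: True, q: False, y: False}


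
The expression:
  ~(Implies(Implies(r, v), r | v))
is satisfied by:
  {v: False, r: False}


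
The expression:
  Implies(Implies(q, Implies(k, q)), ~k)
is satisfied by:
  {k: False}


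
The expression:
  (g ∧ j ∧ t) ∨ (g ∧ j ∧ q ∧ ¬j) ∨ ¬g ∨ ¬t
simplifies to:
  j ∨ ¬g ∨ ¬t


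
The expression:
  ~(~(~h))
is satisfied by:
  {h: False}


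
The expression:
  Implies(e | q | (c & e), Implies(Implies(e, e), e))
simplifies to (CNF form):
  e | ~q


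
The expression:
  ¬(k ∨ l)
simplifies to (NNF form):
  ¬k ∧ ¬l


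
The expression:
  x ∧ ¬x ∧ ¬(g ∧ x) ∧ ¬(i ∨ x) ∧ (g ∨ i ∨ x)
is never true.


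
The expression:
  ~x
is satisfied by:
  {x: False}


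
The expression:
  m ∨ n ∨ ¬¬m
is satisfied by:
  {n: True, m: True}
  {n: True, m: False}
  {m: True, n: False}


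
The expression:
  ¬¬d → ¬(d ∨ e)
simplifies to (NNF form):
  ¬d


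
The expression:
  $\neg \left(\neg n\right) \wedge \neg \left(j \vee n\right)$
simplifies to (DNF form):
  $\text{False}$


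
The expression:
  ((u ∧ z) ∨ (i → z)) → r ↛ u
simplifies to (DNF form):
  (i ∧ ¬z) ∨ (r ∧ ¬u) ∨ (i ∧ r ∧ ¬u) ∨ (i ∧ r ∧ ¬z) ∨ (i ∧ ¬u ∧ ¬z) ∨ (r ∧ ¬u ∧ ¬z) ∨ (i ∧ r ∧ ¬u ∧ ¬z)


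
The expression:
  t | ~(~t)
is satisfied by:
  {t: True}


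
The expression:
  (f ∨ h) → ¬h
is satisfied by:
  {h: False}


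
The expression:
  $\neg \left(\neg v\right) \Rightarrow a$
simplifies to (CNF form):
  $a \vee \neg v$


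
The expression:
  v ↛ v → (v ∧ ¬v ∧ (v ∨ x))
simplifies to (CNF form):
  True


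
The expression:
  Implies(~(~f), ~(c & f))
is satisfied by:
  {c: False, f: False}
  {f: True, c: False}
  {c: True, f: False}


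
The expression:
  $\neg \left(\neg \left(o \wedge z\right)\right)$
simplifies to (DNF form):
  $o \wedge z$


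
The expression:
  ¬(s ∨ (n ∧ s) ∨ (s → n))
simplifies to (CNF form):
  False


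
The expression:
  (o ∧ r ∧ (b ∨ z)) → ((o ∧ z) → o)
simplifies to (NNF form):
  True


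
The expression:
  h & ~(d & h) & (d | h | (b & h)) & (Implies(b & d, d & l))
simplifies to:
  h & ~d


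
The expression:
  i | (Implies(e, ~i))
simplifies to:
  True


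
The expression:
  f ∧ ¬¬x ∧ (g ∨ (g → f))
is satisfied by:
  {x: True, f: True}


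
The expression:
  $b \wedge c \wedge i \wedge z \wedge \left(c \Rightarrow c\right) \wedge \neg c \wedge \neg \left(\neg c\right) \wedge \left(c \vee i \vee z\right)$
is never true.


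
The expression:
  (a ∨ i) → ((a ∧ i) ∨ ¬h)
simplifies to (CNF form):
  (a ∨ ¬a ∨ ¬h) ∧ (a ∨ ¬h ∨ ¬i) ∧ (i ∨ ¬a ∨ ¬h) ∧ (i ∨ ¬h ∨ ¬i)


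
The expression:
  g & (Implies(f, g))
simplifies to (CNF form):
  g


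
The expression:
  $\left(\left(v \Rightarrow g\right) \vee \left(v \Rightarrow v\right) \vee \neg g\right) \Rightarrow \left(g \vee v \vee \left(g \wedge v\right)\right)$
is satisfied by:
  {v: True, g: True}
  {v: True, g: False}
  {g: True, v: False}


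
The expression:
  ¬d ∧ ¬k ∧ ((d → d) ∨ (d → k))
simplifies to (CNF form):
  ¬d ∧ ¬k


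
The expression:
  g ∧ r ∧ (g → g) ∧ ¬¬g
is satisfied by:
  {r: True, g: True}


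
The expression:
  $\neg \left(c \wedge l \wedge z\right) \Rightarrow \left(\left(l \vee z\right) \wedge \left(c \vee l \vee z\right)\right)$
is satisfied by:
  {z: True, l: True}
  {z: True, l: False}
  {l: True, z: False}


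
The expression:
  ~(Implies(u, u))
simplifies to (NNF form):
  False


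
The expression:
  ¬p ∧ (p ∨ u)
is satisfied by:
  {u: True, p: False}


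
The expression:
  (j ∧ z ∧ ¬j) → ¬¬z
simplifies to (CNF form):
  True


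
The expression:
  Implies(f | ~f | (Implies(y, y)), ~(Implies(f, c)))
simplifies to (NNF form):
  f & ~c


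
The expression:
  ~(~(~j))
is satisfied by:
  {j: False}


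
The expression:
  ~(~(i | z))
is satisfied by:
  {i: True, z: True}
  {i: True, z: False}
  {z: True, i: False}


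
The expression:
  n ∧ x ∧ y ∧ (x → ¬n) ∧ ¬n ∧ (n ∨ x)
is never true.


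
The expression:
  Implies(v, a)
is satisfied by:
  {a: True, v: False}
  {v: False, a: False}
  {v: True, a: True}


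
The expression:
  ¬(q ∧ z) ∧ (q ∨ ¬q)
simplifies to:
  ¬q ∨ ¬z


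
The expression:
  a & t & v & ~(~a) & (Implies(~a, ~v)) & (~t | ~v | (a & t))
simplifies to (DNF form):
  a & t & v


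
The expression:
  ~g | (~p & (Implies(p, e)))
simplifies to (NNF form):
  ~g | ~p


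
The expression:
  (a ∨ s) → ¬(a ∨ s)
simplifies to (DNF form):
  ¬a ∧ ¬s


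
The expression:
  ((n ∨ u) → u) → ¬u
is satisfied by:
  {u: False}


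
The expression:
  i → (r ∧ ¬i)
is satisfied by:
  {i: False}


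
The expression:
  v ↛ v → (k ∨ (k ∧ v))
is always true.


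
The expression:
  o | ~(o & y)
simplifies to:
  True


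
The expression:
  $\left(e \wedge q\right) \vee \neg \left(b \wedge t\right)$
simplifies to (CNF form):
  $\left(e \vee \neg b \vee \neg t\right) \wedge \left(q \vee \neg b \vee \neg t\right)$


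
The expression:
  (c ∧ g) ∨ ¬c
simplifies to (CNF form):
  g ∨ ¬c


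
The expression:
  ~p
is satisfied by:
  {p: False}


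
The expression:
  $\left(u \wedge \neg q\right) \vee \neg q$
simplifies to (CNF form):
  $\neg q$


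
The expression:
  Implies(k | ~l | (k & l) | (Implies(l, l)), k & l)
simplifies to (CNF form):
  k & l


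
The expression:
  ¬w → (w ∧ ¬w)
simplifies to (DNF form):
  w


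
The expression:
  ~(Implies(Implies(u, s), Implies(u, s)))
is never true.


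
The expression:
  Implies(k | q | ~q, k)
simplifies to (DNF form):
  k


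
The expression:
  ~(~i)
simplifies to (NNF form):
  i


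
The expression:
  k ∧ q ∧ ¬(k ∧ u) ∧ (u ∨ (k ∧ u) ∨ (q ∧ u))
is never true.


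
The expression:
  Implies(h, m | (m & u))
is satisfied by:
  {m: True, h: False}
  {h: False, m: False}
  {h: True, m: True}


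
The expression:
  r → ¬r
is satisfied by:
  {r: False}


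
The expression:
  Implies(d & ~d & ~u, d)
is always true.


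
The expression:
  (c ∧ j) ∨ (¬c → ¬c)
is always true.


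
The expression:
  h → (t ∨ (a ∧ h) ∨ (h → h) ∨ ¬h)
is always true.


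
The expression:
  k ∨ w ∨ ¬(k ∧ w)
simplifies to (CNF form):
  True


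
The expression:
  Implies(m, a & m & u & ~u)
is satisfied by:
  {m: False}


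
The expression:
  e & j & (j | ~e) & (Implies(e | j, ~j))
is never true.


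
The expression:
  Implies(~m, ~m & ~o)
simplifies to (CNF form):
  m | ~o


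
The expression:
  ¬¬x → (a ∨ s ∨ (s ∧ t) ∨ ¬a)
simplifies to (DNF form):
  True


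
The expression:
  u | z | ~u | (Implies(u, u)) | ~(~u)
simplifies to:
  True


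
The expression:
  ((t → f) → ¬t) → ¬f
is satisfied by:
  {t: True, f: False}
  {f: False, t: False}
  {f: True, t: True}


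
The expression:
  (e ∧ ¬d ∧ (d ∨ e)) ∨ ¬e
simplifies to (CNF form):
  ¬d ∨ ¬e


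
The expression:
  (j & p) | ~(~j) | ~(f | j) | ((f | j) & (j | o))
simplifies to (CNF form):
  j | o | ~f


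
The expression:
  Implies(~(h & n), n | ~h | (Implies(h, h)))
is always true.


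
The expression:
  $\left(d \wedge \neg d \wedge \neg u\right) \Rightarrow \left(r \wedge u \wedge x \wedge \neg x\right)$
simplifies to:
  $\text{True}$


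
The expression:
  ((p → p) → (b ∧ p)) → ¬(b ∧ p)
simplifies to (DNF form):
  ¬b ∨ ¬p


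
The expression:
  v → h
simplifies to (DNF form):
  h ∨ ¬v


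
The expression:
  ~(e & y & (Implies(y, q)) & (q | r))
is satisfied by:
  {e: False, q: False, y: False}
  {y: True, e: False, q: False}
  {q: True, e: False, y: False}
  {y: True, q: True, e: False}
  {e: True, y: False, q: False}
  {y: True, e: True, q: False}
  {q: True, e: True, y: False}


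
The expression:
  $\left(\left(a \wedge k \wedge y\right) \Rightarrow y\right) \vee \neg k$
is always true.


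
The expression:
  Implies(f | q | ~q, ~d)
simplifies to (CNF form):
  ~d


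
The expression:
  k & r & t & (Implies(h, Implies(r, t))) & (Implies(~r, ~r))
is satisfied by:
  {t: True, r: True, k: True}


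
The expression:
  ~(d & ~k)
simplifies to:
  k | ~d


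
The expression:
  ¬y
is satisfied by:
  {y: False}


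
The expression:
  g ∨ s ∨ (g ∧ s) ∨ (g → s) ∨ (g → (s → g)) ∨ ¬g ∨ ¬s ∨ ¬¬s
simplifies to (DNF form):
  True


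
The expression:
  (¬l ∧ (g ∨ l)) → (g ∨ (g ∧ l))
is always true.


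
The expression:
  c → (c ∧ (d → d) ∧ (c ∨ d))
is always true.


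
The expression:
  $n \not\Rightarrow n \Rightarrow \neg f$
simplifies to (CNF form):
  $\text{True}$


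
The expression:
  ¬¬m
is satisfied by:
  {m: True}


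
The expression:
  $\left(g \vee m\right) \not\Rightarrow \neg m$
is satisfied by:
  {m: True}


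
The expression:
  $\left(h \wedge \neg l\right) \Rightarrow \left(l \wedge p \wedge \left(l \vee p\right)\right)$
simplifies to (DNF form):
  $l \vee \neg h$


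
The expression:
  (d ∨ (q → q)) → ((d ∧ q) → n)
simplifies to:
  n ∨ ¬d ∨ ¬q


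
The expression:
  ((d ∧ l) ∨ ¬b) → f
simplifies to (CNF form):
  (b ∨ f) ∧ (b ∨ f ∨ ¬d) ∧ (b ∨ f ∨ ¬l) ∧ (f ∨ ¬d ∨ ¬l)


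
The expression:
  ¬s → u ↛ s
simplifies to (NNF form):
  s ∨ u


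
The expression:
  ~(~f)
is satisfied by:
  {f: True}


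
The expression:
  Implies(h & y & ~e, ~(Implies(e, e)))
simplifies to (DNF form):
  e | ~h | ~y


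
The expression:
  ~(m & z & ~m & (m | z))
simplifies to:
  True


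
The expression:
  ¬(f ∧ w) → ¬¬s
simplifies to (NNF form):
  s ∨ (f ∧ w)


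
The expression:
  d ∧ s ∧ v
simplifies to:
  d ∧ s ∧ v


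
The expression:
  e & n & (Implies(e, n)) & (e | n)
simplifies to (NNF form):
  e & n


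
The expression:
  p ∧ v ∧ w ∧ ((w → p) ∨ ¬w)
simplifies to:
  p ∧ v ∧ w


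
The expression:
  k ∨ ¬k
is always true.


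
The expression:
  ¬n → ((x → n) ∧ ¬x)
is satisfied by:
  {n: True, x: False}
  {x: False, n: False}
  {x: True, n: True}


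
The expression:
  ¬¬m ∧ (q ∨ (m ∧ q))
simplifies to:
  m ∧ q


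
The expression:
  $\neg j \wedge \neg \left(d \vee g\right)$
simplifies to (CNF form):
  $\neg d \wedge \neg g \wedge \neg j$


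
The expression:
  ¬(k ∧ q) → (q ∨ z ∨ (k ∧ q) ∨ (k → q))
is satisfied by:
  {q: True, z: True, k: False}
  {q: True, k: False, z: False}
  {z: True, k: False, q: False}
  {z: False, k: False, q: False}
  {q: True, z: True, k: True}
  {q: True, k: True, z: False}
  {z: True, k: True, q: False}


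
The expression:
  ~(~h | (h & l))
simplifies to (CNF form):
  h & ~l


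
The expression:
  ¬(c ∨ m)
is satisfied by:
  {c: False, m: False}


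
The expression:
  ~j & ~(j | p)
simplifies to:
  ~j & ~p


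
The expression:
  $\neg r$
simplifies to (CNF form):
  $\neg r$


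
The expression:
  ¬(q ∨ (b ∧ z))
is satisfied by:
  {q: False, z: False, b: False}
  {b: True, q: False, z: False}
  {z: True, q: False, b: False}


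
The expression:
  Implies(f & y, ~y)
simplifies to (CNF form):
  ~f | ~y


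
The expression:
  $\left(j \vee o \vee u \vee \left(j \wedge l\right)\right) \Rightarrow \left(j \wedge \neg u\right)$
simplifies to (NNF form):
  $\neg u \wedge \left(j \vee \neg o\right)$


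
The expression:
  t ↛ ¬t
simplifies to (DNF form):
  t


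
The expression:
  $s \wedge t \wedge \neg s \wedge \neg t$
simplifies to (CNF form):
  $\text{False}$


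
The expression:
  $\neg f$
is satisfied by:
  {f: False}


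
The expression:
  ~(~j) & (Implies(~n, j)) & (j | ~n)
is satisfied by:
  {j: True}


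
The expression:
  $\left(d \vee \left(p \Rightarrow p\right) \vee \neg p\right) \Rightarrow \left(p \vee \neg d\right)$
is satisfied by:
  {p: True, d: False}
  {d: False, p: False}
  {d: True, p: True}


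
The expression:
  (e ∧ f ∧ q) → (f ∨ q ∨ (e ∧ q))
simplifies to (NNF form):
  True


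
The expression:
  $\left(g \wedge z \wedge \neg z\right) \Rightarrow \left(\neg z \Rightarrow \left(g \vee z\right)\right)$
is always true.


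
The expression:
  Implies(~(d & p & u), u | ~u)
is always true.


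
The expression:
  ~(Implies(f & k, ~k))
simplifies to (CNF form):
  f & k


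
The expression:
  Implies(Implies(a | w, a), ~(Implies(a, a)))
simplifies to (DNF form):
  w & ~a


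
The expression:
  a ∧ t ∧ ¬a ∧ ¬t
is never true.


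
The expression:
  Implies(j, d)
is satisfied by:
  {d: True, j: False}
  {j: False, d: False}
  {j: True, d: True}


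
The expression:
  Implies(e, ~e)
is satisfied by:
  {e: False}


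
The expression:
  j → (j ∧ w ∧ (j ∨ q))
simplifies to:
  w ∨ ¬j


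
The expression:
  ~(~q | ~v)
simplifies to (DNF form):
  q & v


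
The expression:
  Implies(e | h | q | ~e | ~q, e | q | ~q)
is always true.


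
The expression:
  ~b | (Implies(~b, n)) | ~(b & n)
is always true.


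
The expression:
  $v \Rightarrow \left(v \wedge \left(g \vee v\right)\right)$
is always true.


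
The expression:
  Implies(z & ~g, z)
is always true.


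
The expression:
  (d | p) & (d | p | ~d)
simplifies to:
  d | p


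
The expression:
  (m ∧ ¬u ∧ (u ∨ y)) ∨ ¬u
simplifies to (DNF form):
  ¬u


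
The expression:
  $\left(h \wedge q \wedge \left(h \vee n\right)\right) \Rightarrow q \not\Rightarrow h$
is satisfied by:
  {h: False, q: False}
  {q: True, h: False}
  {h: True, q: False}


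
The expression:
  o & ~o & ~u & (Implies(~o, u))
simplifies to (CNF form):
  False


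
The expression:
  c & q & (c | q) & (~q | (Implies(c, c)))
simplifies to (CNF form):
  c & q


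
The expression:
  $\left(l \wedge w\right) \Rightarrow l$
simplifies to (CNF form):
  $\text{True}$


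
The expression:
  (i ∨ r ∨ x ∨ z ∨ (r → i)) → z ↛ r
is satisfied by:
  {z: True, r: False}


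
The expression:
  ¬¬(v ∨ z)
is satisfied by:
  {z: True, v: True}
  {z: True, v: False}
  {v: True, z: False}


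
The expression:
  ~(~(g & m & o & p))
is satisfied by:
  {m: True, p: True, o: True, g: True}


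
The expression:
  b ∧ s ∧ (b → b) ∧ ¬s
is never true.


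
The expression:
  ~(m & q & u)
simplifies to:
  ~m | ~q | ~u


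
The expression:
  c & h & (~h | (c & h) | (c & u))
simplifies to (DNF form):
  c & h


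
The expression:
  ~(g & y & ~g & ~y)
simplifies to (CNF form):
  True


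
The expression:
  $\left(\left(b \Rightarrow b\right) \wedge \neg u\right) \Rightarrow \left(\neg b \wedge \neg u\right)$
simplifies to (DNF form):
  $u \vee \neg b$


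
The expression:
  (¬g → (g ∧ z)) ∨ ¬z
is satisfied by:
  {g: True, z: False}
  {z: False, g: False}
  {z: True, g: True}


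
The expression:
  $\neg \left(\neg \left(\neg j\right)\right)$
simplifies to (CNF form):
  $\neg j$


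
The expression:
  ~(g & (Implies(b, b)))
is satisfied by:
  {g: False}


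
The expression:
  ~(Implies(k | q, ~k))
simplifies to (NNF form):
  k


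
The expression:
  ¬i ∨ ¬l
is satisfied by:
  {l: False, i: False}
  {i: True, l: False}
  {l: True, i: False}


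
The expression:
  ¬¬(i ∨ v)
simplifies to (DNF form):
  i ∨ v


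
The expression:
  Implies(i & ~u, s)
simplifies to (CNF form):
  s | u | ~i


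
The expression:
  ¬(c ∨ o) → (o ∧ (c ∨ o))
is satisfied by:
  {o: True, c: True}
  {o: True, c: False}
  {c: True, o: False}


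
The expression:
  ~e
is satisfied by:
  {e: False}


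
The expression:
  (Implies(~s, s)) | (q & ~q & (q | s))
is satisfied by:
  {s: True}


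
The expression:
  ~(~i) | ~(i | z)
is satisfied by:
  {i: True, z: False}
  {z: False, i: False}
  {z: True, i: True}


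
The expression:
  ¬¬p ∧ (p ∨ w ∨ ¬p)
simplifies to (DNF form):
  p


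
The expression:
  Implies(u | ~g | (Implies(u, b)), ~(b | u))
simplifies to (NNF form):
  ~b & ~u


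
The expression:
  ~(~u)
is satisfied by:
  {u: True}


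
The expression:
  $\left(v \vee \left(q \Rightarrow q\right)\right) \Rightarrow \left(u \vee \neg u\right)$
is always true.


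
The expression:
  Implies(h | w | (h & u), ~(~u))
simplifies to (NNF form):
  u | (~h & ~w)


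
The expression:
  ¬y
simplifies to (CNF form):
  ¬y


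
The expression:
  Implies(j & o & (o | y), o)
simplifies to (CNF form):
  True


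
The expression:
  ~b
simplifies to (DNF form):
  ~b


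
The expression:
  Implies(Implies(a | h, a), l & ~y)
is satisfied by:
  {h: True, l: True, a: False, y: False}
  {h: True, l: False, a: False, y: False}
  {l: True, h: False, a: False, y: False}
  {y: True, h: True, l: True, a: False}
  {y: True, h: True, l: False, a: False}
  {h: True, a: True, l: True, y: False}
  {a: True, l: True, y: False, h: False}


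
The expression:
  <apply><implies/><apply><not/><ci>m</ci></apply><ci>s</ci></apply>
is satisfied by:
  {m: True, s: True}
  {m: True, s: False}
  {s: True, m: False}


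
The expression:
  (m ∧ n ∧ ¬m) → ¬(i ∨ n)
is always true.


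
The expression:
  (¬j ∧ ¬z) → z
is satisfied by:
  {z: True, j: True}
  {z: True, j: False}
  {j: True, z: False}


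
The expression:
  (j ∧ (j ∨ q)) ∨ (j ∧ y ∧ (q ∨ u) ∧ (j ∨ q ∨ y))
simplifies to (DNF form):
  j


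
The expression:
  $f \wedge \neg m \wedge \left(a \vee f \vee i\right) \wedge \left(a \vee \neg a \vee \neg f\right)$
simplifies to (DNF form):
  $f \wedge \neg m$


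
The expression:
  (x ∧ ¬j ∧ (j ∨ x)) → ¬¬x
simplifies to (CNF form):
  True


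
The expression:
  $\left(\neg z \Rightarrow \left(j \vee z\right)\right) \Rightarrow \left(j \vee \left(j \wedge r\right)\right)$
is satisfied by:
  {j: True, z: False}
  {z: False, j: False}
  {z: True, j: True}


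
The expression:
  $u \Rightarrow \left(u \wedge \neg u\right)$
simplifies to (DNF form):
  $\neg u$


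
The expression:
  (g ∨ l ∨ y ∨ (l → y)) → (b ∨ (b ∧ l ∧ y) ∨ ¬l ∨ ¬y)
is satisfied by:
  {b: True, l: False, y: False}
  {l: False, y: False, b: False}
  {b: True, y: True, l: False}
  {y: True, l: False, b: False}
  {b: True, l: True, y: False}
  {l: True, b: False, y: False}
  {b: True, y: True, l: True}


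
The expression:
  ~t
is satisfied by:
  {t: False}


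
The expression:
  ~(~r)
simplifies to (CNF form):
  r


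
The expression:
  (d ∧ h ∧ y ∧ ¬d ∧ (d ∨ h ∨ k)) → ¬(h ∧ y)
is always true.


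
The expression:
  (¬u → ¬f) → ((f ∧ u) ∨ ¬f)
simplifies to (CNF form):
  True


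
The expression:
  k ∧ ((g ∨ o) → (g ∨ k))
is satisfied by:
  {k: True}


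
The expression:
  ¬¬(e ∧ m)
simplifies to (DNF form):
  e ∧ m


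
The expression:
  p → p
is always true.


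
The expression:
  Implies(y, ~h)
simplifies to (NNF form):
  ~h | ~y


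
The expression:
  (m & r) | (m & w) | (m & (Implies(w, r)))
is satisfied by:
  {m: True}


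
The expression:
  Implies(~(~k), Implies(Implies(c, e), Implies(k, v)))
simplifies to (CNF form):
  (c | v | ~k) & (v | ~e | ~k)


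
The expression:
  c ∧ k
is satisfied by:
  {c: True, k: True}


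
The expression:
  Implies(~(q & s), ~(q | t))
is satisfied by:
  {s: True, t: False, q: False}
  {t: False, q: False, s: False}
  {q: True, s: True, t: False}
  {q: True, s: True, t: True}


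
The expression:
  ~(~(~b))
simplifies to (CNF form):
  ~b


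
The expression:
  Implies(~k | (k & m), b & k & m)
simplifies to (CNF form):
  k & (b | ~m)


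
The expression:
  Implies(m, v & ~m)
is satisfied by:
  {m: False}


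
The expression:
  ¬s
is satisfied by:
  {s: False}


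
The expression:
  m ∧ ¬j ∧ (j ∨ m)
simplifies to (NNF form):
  m ∧ ¬j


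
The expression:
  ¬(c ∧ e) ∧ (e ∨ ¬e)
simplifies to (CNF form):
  ¬c ∨ ¬e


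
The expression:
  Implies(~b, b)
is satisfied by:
  {b: True}


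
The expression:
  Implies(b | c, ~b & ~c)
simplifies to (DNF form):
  ~b & ~c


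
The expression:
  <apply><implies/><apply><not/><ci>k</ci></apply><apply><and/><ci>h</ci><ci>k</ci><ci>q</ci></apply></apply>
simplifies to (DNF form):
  <ci>k</ci>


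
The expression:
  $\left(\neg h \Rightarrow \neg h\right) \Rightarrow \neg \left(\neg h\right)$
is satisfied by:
  {h: True}


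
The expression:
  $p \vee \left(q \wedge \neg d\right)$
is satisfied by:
  {q: True, p: True, d: False}
  {p: True, d: False, q: False}
  {q: True, p: True, d: True}
  {p: True, d: True, q: False}
  {q: True, d: False, p: False}


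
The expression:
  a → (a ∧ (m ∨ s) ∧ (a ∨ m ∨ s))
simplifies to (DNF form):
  m ∨ s ∨ ¬a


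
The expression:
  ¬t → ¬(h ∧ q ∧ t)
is always true.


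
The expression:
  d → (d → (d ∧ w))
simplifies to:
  w ∨ ¬d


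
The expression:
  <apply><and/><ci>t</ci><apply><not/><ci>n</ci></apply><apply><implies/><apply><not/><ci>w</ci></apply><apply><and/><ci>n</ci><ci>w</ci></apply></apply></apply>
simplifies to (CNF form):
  <apply><and/><ci>t</ci><ci>w</ci><apply><not/><ci>n</ci></apply></apply>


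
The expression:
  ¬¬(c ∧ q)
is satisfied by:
  {c: True, q: True}


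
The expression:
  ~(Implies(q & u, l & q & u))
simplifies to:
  q & u & ~l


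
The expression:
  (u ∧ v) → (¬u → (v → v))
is always true.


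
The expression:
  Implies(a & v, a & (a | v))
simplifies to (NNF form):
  True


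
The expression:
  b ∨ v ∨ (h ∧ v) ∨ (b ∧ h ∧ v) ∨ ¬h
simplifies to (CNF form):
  b ∨ v ∨ ¬h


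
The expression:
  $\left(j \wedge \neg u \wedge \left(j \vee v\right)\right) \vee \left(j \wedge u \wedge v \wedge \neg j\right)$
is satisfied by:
  {j: True, u: False}


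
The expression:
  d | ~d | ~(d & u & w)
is always true.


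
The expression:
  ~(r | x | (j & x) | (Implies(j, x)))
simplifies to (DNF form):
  j & ~r & ~x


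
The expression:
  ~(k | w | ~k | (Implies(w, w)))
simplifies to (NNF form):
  False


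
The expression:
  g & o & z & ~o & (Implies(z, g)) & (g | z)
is never true.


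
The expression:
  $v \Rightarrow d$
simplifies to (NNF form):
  $d \vee \neg v$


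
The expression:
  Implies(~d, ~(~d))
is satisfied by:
  {d: True}


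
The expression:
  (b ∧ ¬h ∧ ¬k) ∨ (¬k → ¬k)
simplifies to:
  True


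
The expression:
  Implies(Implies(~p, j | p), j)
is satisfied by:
  {j: True, p: False}
  {p: False, j: False}
  {p: True, j: True}


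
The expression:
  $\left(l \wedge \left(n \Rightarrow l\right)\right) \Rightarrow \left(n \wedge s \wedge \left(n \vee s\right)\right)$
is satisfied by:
  {n: True, s: True, l: False}
  {n: True, s: False, l: False}
  {s: True, n: False, l: False}
  {n: False, s: False, l: False}
  {n: True, l: True, s: True}


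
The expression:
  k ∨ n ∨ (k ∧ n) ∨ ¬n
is always true.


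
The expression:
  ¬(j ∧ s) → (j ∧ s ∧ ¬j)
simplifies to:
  j ∧ s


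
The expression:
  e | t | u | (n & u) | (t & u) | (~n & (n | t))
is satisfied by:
  {t: True, e: True, u: True}
  {t: True, e: True, u: False}
  {t: True, u: True, e: False}
  {t: True, u: False, e: False}
  {e: True, u: True, t: False}
  {e: True, u: False, t: False}
  {u: True, e: False, t: False}


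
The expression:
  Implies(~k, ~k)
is always true.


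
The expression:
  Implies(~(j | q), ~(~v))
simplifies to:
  j | q | v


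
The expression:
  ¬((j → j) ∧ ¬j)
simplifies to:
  j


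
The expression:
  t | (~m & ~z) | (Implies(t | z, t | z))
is always true.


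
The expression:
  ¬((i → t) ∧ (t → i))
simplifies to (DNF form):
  (i ∧ ¬t) ∨ (t ∧ ¬i)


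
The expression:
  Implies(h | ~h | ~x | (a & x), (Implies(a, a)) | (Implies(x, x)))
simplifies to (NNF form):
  True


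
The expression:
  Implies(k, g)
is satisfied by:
  {g: True, k: False}
  {k: False, g: False}
  {k: True, g: True}


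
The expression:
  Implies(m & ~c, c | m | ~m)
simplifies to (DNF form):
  True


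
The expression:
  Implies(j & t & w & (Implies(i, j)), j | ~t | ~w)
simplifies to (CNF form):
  True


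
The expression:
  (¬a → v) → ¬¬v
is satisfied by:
  {v: True, a: False}
  {a: False, v: False}
  {a: True, v: True}


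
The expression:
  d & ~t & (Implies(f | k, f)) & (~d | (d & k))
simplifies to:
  d & f & k & ~t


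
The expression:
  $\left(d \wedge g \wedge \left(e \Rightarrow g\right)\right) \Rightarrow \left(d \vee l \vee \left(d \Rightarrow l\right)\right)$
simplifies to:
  $\text{True}$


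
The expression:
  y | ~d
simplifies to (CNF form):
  y | ~d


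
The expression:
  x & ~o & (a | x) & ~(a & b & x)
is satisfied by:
  {x: True, o: False, a: False, b: False}
  {b: True, x: True, o: False, a: False}
  {a: True, x: True, o: False, b: False}


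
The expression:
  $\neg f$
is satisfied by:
  {f: False}


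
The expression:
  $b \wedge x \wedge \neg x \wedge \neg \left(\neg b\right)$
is never true.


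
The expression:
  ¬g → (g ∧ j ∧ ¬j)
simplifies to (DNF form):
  g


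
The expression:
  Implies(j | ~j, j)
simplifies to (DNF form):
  j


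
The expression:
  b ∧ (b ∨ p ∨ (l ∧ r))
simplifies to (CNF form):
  b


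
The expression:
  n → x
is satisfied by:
  {x: True, n: False}
  {n: False, x: False}
  {n: True, x: True}


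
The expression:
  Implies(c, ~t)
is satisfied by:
  {c: False, t: False}
  {t: True, c: False}
  {c: True, t: False}


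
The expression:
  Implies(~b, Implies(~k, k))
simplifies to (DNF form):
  b | k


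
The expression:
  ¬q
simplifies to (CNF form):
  ¬q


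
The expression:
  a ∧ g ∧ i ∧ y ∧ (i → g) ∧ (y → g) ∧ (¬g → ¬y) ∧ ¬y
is never true.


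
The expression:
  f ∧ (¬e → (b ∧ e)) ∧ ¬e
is never true.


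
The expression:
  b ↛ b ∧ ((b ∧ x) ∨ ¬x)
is never true.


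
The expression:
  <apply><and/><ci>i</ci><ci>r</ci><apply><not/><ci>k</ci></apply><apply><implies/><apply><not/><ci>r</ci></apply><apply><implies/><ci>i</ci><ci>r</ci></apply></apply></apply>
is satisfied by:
  {r: True, i: True, k: False}


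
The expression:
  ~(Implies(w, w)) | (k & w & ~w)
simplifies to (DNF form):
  False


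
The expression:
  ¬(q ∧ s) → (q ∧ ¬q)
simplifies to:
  q ∧ s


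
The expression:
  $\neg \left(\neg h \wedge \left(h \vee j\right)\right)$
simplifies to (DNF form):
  $h \vee \neg j$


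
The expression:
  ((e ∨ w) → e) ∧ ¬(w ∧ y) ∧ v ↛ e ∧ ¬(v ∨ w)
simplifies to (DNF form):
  False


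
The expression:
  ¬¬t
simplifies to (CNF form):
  t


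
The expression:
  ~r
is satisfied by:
  {r: False}


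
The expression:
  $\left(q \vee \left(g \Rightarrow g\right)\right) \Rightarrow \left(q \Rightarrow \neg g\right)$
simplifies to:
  $\neg g \vee \neg q$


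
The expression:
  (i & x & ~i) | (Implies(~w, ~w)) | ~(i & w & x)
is always true.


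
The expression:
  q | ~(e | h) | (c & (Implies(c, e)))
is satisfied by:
  {q: True, c: True, h: False, e: False}
  {q: True, h: False, e: False, c: False}
  {q: True, c: True, e: True, h: False}
  {q: True, e: True, h: False, c: False}
  {q: True, c: True, h: True, e: False}
  {q: True, h: True, e: False, c: False}
  {q: True, c: True, e: True, h: True}
  {q: True, e: True, h: True, c: False}
  {c: True, h: False, e: False, q: False}
  {c: False, h: False, e: False, q: False}
  {c: True, e: True, h: False, q: False}
  {c: True, e: True, h: True, q: False}


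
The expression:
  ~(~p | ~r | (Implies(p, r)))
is never true.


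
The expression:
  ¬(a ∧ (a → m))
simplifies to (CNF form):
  ¬a ∨ ¬m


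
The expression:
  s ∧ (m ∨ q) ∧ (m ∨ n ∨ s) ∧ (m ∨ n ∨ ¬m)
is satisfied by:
  {q: True, m: True, s: True}
  {q: True, s: True, m: False}
  {m: True, s: True, q: False}


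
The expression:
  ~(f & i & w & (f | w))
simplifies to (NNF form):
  ~f | ~i | ~w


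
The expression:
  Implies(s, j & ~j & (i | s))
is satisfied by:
  {s: False}


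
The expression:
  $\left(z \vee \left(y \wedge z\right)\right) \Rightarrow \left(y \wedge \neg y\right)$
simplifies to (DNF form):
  $\neg z$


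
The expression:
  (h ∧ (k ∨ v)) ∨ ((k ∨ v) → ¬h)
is always true.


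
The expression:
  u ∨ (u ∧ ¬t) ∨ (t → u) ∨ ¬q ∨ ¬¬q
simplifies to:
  True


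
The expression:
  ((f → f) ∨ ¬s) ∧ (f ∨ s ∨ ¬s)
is always true.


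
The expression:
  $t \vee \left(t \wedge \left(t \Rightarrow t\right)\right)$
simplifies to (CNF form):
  $t$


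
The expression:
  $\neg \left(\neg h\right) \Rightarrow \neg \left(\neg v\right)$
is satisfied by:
  {v: True, h: False}
  {h: False, v: False}
  {h: True, v: True}


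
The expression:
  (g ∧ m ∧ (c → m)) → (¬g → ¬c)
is always true.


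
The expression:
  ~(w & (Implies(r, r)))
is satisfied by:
  {w: False}


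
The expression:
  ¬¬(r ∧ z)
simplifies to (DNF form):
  r ∧ z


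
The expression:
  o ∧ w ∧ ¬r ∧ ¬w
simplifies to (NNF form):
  False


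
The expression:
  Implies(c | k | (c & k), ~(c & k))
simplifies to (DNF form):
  ~c | ~k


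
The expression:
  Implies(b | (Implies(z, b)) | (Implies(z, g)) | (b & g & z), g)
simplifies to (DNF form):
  g | (z & ~b)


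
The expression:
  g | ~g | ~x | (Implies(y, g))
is always true.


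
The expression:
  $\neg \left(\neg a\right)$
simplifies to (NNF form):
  $a$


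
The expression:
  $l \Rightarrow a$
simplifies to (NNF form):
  $a \vee \neg l$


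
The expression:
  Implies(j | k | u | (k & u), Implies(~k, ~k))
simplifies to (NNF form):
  True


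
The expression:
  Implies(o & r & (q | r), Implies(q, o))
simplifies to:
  True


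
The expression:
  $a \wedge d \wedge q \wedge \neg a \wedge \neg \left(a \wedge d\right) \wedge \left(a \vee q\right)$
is never true.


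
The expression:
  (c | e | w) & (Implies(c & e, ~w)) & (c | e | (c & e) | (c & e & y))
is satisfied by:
  {e: True, w: False, c: False}
  {c: True, e: True, w: False}
  {e: True, w: True, c: False}
  {c: True, w: False, e: False}
  {c: True, w: True, e: False}


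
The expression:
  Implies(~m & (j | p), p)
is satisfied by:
  {m: True, p: True, j: False}
  {m: True, p: False, j: False}
  {p: True, m: False, j: False}
  {m: False, p: False, j: False}
  {j: True, m: True, p: True}
  {j: True, m: True, p: False}
  {j: True, p: True, m: False}


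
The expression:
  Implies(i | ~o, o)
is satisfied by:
  {o: True}


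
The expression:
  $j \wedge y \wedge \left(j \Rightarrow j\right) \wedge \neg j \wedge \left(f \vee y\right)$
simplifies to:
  $\text{False}$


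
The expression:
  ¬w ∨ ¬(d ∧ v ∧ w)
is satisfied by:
  {w: False, v: False, d: False}
  {d: True, w: False, v: False}
  {v: True, w: False, d: False}
  {d: True, v: True, w: False}
  {w: True, d: False, v: False}
  {d: True, w: True, v: False}
  {v: True, w: True, d: False}


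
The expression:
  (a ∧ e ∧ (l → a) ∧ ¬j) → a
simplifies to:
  True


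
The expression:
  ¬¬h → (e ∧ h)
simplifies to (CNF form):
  e ∨ ¬h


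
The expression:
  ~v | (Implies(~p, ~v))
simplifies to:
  p | ~v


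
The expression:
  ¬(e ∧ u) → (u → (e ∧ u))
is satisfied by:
  {e: True, u: False}
  {u: False, e: False}
  {u: True, e: True}


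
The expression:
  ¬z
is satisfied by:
  {z: False}


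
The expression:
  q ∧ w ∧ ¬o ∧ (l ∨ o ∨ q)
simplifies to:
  q ∧ w ∧ ¬o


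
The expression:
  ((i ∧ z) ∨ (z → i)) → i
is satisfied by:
  {i: True, z: True}
  {i: True, z: False}
  {z: True, i: False}


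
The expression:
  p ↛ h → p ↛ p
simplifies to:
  h ∨ ¬p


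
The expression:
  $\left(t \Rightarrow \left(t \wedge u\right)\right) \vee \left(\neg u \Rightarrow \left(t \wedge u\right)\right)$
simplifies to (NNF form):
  $u \vee \neg t$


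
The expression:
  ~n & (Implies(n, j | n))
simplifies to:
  ~n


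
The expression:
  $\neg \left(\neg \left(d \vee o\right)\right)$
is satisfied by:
  {d: True, o: True}
  {d: True, o: False}
  {o: True, d: False}


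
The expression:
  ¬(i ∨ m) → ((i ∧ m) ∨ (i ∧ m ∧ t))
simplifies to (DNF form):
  i ∨ m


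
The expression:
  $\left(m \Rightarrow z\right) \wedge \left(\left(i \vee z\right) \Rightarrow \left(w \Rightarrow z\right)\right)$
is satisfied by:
  {z: True, w: False, m: False, i: False}
  {i: True, z: True, w: False, m: False}
  {z: True, w: True, m: False, i: False}
  {i: True, z: True, w: True, m: False}
  {z: True, m: True, w: False, i: False}
  {z: True, m: True, i: True, w: False}
  {z: True, m: True, w: True, i: False}
  {i: True, z: True, m: True, w: True}
  {i: False, w: False, m: False, z: False}
  {i: True, w: False, m: False, z: False}
  {w: True, i: False, m: False, z: False}
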